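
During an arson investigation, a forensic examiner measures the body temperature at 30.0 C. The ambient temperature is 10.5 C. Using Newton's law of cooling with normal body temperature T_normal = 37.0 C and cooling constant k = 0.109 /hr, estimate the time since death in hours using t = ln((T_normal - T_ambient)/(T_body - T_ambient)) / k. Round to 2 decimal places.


Using Newton's law of cooling:
t = ln((T_normal - T_ambient) / (T_body - T_ambient)) / k
T_normal - T_ambient = 26.5
T_body - T_ambient = 19.5
Ratio = 1.358974
ln(ratio) = 0.30673
t = 0.30673 / 0.109 = 2.81 hours

2.81


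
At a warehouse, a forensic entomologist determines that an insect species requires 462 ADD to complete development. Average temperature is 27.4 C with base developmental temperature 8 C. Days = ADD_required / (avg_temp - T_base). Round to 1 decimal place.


Insect development time:
Effective temperature = avg_temp - T_base = 27.4 - 8 = 19.4 C
Days = ADD / effective_temp = 462 / 19.4 = 23.8 days

23.8


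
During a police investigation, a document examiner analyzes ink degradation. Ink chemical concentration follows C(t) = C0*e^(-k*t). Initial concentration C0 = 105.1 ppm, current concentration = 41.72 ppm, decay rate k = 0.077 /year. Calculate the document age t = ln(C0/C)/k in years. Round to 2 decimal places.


Document age estimation:
C0/C = 105.1 / 41.72 = 2.519175
ln(C0/C) = 0.923931
t = 0.923931 / 0.077 = 12.00 years

12.00


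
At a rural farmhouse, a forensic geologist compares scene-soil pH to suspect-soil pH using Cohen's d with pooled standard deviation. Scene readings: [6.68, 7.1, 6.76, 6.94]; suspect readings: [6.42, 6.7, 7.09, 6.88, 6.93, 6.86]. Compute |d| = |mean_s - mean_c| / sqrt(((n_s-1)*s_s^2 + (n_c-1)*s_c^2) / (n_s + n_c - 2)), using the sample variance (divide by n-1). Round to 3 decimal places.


Pooled-variance Cohen's d for soil pH comparison:
Scene mean = 27.48 / 4 = 6.87
Suspect mean = 40.88 / 6 = 6.813333
Scene sample variance s_s^2 = 0.035333
Suspect sample variance s_c^2 = 0.052867
Pooled variance = ((n_s-1)*s_s^2 + (n_c-1)*s_c^2) / (n_s + n_c - 2) = 0.046292
Pooled SD = sqrt(0.046292) = 0.215156
Mean difference = 0.056667
|d| = |0.056667| / 0.215156 = 0.263

0.263


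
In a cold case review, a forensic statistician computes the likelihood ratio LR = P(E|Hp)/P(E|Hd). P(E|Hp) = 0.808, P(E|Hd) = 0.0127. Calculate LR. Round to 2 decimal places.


Likelihood ratio calculation:
LR = P(E|Hp) / P(E|Hd)
LR = 0.808 / 0.0127
LR = 63.62

63.62


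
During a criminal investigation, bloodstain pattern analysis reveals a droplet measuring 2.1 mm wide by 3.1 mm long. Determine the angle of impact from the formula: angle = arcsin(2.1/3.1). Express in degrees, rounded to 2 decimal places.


Blood spatter impact angle calculation:
width / length = 2.1 / 3.1 = 0.677419
angle = arcsin(0.677419)
angle = 42.64 degrees

42.64


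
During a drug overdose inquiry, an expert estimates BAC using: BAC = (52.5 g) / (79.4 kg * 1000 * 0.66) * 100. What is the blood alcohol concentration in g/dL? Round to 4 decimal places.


Applying the Widmark formula:
BAC = (dose_g / (body_wt * 1000 * r)) * 100
Denominator = 79.4 * 1000 * 0.66 = 52404
BAC = (52.5 / 52404) * 100
BAC = 0.1002 g/dL

0.1002


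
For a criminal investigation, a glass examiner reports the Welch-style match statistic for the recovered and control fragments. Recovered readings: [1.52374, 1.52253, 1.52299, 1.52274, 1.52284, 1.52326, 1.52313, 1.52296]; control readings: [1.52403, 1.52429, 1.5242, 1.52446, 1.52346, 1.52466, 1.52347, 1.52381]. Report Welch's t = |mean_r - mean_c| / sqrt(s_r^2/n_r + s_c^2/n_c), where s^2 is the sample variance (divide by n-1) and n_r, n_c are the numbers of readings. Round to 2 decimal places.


Welch's t-criterion for glass RI comparison:
Recovered mean = sum / n_r = 12.18419 / 8 = 1.5230238
Control mean = sum / n_c = 12.19238 / 8 = 1.5240475
Recovered sample variance s_r^2 = 1.3477e-07
Control sample variance s_c^2 = 1.94679e-07
Welch SE (unpooled) = sqrt(s_r^2/n_r + s_c^2/n_c) = sqrt(1.68462e-08 + 2.43348e-08) = sqrt(4.1181e-08) = 0.000202931
|mean_r - mean_c| = 0.00102375
t = 0.00102375 / 0.000202931 = 5.04

5.04


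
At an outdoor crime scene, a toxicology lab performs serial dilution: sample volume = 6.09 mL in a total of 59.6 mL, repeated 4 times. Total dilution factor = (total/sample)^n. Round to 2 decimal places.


Dilution factor calculation:
Single dilution = V_total / V_sample = 59.6 / 6.09 ≈ 9.786535
Number of dilutions = 4
Total DF = (59.6 / 6.09)^4 (full precision, rounded at the end) = 9173.09

9173.09


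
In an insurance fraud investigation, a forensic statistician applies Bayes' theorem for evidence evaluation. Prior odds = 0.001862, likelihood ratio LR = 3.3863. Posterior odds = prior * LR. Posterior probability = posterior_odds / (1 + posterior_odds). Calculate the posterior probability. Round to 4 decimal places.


Bayesian evidence evaluation:
Posterior odds = prior_odds * LR = 0.001862 * 3.3863 = 0.006305291
Posterior probability = posterior_odds / (1 + posterior_odds)
= 0.006305291 / (1 + 0.006305291)
= 0.006305291 / 1.006305291
= 0.0063

0.0063


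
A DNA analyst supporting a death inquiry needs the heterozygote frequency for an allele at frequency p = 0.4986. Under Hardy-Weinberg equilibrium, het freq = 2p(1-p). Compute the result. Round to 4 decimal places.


Hardy-Weinberg heterozygote frequency:
q = 1 - p = 1 - 0.4986 = 0.5014
2pq = 2 * 0.4986 * 0.5014 = 0.5000

0.5000


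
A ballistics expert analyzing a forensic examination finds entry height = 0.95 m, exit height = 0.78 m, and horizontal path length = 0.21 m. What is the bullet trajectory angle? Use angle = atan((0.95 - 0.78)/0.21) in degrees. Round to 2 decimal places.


Bullet trajectory angle:
Height difference = 0.95 - 0.78 = 0.17 m
angle = atan(0.17 / 0.21)
angle = atan(0.809524)
angle = 38.99 degrees

38.99


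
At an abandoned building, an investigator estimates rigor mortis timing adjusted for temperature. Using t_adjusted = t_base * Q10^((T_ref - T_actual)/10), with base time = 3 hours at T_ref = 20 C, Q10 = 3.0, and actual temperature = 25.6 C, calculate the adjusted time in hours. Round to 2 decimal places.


Rigor mortis time adjustment:
Exponent = (T_ref - T_actual) / 10 = (20 - 25.6) / 10 = -0.56
Q10 factor = 3.0^-0.56 = 0.54052
t_adjusted = 3 * 0.54052 = 1.62 hours

1.62


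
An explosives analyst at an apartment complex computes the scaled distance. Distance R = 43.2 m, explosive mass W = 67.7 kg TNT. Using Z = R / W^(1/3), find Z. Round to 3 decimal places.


Scaled distance calculation:
W^(1/3) = 67.7^(1/3) = 4.075644
Z = R / W^(1/3) = 43.2 / 4.075644
Z = 10.600 m/kg^(1/3)

10.600


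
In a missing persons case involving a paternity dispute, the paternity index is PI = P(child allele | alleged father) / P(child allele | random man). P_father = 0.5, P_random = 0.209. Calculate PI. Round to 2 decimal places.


Paternity Index calculation:
PI = P(allele|father) / P(allele|random)
PI = 0.5 / 0.209
PI = 2.39

2.39


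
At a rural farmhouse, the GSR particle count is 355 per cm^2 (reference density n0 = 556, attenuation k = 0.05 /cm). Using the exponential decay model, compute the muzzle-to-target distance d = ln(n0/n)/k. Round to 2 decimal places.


GSR distance calculation:
n0/n = 556 / 355 = 1.566197
ln(n0/n) = 0.44865
d = 0.44865 / 0.05 = 8.97 cm

8.97


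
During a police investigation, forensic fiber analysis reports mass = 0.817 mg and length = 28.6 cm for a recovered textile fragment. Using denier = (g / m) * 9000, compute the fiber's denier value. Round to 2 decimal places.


Denier calculation:
Mass in grams = 0.817 mg / 1000 = 0.000817 g
Length in meters = 28.6 cm / 100 = 0.286 m
Linear density = mass / length = 0.000817 / 0.286 = 0.00285664 g/m
Denier = (g/m) * 9000 = 0.00285664 * 9000 = 25.71

25.71


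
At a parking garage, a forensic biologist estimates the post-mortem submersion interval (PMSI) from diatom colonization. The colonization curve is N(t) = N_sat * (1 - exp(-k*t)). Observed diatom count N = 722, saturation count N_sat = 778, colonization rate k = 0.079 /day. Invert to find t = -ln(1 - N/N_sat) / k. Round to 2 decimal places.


PMSI from diatom colonization curve:
N / N_sat = 722 / 778 = 0.928021
1 - N/N_sat = 0.071979
ln(1 - N/N_sat) = -2.631381
t = -ln(1 - N/N_sat) / k = -(-2.631381) / 0.079 = 33.31 days

33.31


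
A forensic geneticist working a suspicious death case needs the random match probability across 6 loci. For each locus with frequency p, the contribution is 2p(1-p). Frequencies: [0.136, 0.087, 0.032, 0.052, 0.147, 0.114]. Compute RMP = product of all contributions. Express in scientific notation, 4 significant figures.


Computing RMP for 6 loci:
Locus 1: 2 * 0.136 * 0.864 = 0.235008
Locus 2: 2 * 0.087 * 0.913 = 0.158862
Locus 3: 2 * 0.032 * 0.968 = 0.061952
Locus 4: 2 * 0.052 * 0.948 = 0.098592
Locus 5: 2 * 0.147 * 0.853 = 0.250782
Locus 6: 2 * 0.114 * 0.886 = 0.202008
RMP = 1.155e-05

1.155e-05


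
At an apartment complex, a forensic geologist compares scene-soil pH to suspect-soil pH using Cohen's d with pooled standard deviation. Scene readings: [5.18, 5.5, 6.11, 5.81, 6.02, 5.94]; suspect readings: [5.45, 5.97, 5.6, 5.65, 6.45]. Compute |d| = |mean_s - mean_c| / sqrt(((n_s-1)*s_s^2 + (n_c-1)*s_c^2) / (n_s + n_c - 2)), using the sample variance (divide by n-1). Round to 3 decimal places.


Pooled-variance Cohen's d for soil pH comparison:
Scene mean = 34.56 / 6 = 5.76
Suspect mean = 29.12 / 5 = 5.824
Scene sample variance s_s^2 = 0.1258
Suspect sample variance s_c^2 = 0.15838
Pooled variance = ((n_s-1)*s_s^2 + (n_c-1)*s_c^2) / (n_s + n_c - 2) = 0.14028
Pooled SD = sqrt(0.14028) = 0.37454
Mean difference = -0.064
|d| = |-0.064| / 0.37454 = 0.171

0.171


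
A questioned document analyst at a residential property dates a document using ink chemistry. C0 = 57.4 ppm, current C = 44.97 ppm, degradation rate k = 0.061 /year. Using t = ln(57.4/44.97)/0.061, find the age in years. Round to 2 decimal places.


Document age estimation:
C0/C = 57.4 / 44.97 = 1.276406
ln(C0/C) = 0.244048
t = 0.244048 / 0.061 = 4.00 years

4.00


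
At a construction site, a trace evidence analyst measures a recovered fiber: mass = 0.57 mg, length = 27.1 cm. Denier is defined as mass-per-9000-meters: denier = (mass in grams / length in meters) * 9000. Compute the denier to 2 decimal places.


Denier calculation:
Mass in grams = 0.57 mg / 1000 = 0.00057 g
Length in meters = 27.1 cm / 100 = 0.271 m
Linear density = mass / length = 0.00057 / 0.271 = 0.00210332 g/m
Denier = (g/m) * 9000 = 0.00210332 * 9000 = 18.93

18.93


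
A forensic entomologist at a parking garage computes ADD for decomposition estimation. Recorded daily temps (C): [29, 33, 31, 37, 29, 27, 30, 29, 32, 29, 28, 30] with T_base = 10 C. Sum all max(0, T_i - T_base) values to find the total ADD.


Computing ADD day by day:
Day 1: max(0, 29 - 10) = 19
Day 2: max(0, 33 - 10) = 23
Day 3: max(0, 31 - 10) = 21
Day 4: max(0, 37 - 10) = 27
Day 5: max(0, 29 - 10) = 19
Day 6: max(0, 27 - 10) = 17
Day 7: max(0, 30 - 10) = 20
Day 8: max(0, 29 - 10) = 19
Day 9: max(0, 32 - 10) = 22
Day 10: max(0, 29 - 10) = 19
Day 11: max(0, 28 - 10) = 18
Day 12: max(0, 30 - 10) = 20
Total ADD = 244

244


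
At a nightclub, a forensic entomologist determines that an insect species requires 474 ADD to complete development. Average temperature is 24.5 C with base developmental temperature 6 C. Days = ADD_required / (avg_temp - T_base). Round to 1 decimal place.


Insect development time:
Effective temperature = avg_temp - T_base = 24.5 - 6 = 18.5 C
Days = ADD / effective_temp = 474 / 18.5 = 25.6 days

25.6


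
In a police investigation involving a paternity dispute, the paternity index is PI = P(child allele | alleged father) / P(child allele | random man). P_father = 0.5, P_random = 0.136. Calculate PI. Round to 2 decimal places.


Paternity Index calculation:
PI = P(allele|father) / P(allele|random)
PI = 0.5 / 0.136
PI = 3.68

3.68


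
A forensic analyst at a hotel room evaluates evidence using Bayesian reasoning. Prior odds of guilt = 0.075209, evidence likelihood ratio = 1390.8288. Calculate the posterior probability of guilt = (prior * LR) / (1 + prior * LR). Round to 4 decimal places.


Bayesian evidence evaluation:
Posterior odds = prior_odds * LR = 0.075209 * 1390.8288 = 104.6028
Posterior probability = posterior_odds / (1 + posterior_odds)
= 104.6028 / (1 + 104.6028)
= 104.6028 / 105.6028
= 0.9905

0.9905


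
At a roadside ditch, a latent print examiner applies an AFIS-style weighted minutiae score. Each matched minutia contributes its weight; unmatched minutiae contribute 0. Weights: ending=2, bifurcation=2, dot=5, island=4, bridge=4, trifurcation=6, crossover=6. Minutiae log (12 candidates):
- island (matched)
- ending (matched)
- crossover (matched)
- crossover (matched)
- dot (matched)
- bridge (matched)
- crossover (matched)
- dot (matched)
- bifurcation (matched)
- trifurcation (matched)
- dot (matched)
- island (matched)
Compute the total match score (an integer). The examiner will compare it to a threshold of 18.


Weighted minutiae match score:
  island: matched, +4 (running total 4)
  ending: matched, +2 (running total 6)
  crossover: matched, +6 (running total 12)
  crossover: matched, +6 (running total 18)
  dot: matched, +5 (running total 23)
  bridge: matched, +4 (running total 27)
  crossover: matched, +6 (running total 33)
  dot: matched, +5 (running total 38)
  bifurcation: matched, +2 (running total 40)
  trifurcation: matched, +6 (running total 46)
  dot: matched, +5 (running total 51)
  island: matched, +4 (running total 55)
Total score = 55
Threshold = 18; verdict = identification

55


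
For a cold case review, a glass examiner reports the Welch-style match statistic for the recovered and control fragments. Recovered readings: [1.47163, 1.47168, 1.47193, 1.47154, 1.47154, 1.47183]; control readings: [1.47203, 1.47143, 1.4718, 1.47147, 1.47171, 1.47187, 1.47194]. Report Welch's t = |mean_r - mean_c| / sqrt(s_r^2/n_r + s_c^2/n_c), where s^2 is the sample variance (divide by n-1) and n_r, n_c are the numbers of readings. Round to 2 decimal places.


Welch's t-criterion for glass RI comparison:
Recovered mean = sum / n_r = 8.83015 / 6 = 1.4716917
Control mean = sum / n_c = 10.30225 / 7 = 1.47175
Recovered sample variance s_r^2 = 2.51767e-08
Control sample variance s_c^2 = 5.23e-08
Welch SE (unpooled) = sqrt(s_r^2/n_r + s_c^2/n_c) = sqrt(4.19611e-09 + 7.47143e-09) = sqrt(1.16675e-08) = 0.000108016
|mean_r - mean_c| = 5.83333e-05
t = 5.83333e-05 / 0.000108016 = 0.54

0.54


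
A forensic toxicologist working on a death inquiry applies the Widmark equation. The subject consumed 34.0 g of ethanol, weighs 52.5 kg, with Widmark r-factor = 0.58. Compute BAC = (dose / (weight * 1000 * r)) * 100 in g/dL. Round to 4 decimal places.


Applying the Widmark formula:
BAC = (dose_g / (body_wt * 1000 * r)) * 100
Denominator = 52.5 * 1000 * 0.58 = 30450
BAC = (34.0 / 30450) * 100
BAC = 0.1117 g/dL

0.1117


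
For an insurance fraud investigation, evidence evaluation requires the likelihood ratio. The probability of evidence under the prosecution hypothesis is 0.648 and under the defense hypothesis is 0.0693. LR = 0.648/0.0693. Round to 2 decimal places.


Likelihood ratio calculation:
LR = P(E|Hp) / P(E|Hd)
LR = 0.648 / 0.0693
LR = 9.35

9.35


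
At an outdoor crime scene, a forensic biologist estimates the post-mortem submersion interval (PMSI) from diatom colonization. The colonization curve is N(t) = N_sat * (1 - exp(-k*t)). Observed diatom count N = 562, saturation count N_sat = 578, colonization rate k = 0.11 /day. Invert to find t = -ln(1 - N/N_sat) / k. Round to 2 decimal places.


PMSI from diatom colonization curve:
N / N_sat = 562 / 578 = 0.972318
1 - N/N_sat = 0.027682
ln(1 - N/N_sat) = -3.586973
t = -ln(1 - N/N_sat) / k = -(-3.586973) / 0.11 = 32.61 days

32.61


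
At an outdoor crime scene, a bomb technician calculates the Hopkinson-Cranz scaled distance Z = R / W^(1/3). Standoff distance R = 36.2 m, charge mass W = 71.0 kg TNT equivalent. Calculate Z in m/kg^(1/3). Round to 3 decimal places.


Scaled distance calculation:
W^(1/3) = 71.0^(1/3) = 4.140818
Z = R / W^(1/3) = 36.2 / 4.140818
Z = 8.742 m/kg^(1/3)

8.742


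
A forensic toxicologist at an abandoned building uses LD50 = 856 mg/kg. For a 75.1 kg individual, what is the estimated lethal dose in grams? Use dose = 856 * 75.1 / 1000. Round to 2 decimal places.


Lethal dose calculation:
Lethal dose = LD50 * body_weight / 1000
= 856 * 75.1 / 1000
= 64285.6 / 1000
= 64.29 g

64.29


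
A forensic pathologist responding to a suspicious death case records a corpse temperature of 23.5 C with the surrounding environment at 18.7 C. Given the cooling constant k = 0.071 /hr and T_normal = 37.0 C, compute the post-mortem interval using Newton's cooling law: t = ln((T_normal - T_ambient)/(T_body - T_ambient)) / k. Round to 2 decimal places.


Using Newton's law of cooling:
t = ln((T_normal - T_ambient) / (T_body - T_ambient)) / k
T_normal - T_ambient = 18.3
T_body - T_ambient = 4.8
Ratio = 3.8125
ln(ratio) = 1.338285
t = 1.338285 / 0.071 = 18.85 hours

18.85


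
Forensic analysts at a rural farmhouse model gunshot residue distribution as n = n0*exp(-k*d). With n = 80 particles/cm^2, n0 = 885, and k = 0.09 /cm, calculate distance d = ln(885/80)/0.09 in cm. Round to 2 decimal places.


GSR distance calculation:
n0/n = 885 / 80 = 11.0625
ln(n0/n) = 2.403561
d = 2.403561 / 0.09 = 26.71 cm

26.71


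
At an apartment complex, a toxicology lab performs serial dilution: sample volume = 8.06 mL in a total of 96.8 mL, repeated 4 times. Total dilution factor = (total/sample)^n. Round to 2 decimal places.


Dilution factor calculation:
Single dilution = V_total / V_sample = 96.8 / 8.06 ≈ 12.009926
Number of dilutions = 4
Total DF = (96.8 / 8.06)^4 (full precision, rounded at the end) = 20804.69

20804.69


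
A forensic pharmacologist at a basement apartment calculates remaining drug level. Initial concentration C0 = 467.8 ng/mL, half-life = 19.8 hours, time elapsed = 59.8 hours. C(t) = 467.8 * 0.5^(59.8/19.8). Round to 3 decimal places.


Drug concentration decay:
Number of half-lives = t / t_half = 59.8 / 19.8 = 3.020202
Decay factor = 0.5^3.020202 = 0.12326183
C(t) = 467.8 * 0.12326183 = 57.662 ng/mL

57.662


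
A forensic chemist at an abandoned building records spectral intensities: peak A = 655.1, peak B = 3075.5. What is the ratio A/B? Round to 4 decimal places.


Spectral peak ratio:
Peak A = 655.1 counts
Peak B = 3075.5 counts
Ratio = 655.1 / 3075.5 = 0.2130

0.2130


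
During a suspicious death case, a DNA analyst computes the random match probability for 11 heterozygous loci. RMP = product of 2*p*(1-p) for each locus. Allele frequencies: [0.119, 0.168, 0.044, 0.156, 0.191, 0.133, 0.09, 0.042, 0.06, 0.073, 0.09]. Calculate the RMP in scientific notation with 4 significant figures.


Computing RMP for 11 loci:
Locus 1: 2 * 0.119 * 0.881 = 0.209678
Locus 2: 2 * 0.168 * 0.832 = 0.279552
Locus 3: 2 * 0.044 * 0.956 = 0.084128
Locus 4: 2 * 0.156 * 0.844 = 0.263328
Locus 5: 2 * 0.191 * 0.809 = 0.309038
Locus 6: 2 * 0.133 * 0.867 = 0.230622
Locus 7: 2 * 0.09 * 0.91 = 0.1638
Locus 8: 2 * 0.042 * 0.958 = 0.080472
Locus 9: 2 * 0.06 * 0.94 = 0.1128
Locus 10: 2 * 0.073 * 0.927 = 0.135342
Locus 11: 2 * 0.09 * 0.91 = 0.1638
RMP = 3.051e-09

3.051e-09


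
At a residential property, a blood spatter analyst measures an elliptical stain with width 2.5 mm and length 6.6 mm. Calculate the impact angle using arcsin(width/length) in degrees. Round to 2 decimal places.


Blood spatter impact angle calculation:
width / length = 2.5 / 6.6 = 0.378788
angle = arcsin(0.378788)
angle = 22.26 degrees

22.26


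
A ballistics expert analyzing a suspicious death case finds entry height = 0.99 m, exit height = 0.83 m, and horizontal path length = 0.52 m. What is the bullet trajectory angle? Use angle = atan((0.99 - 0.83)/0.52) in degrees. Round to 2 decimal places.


Bullet trajectory angle:
Height difference = 0.99 - 0.83 = 0.16 m
angle = atan(0.16 / 0.52)
angle = atan(0.307692)
angle = 17.10 degrees

17.10


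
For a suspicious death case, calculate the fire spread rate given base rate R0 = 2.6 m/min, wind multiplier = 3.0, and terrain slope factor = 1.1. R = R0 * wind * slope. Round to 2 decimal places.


Fire spread rate calculation:
R = R0 * wind_factor * slope_factor
= 2.6 * 3.0 * 1.1
= 7.8 * 1.1
= 8.58 m/min

8.58


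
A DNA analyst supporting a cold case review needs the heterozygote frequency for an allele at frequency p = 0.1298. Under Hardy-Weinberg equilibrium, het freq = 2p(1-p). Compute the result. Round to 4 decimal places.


Hardy-Weinberg heterozygote frequency:
q = 1 - p = 1 - 0.1298 = 0.8702
2pq = 2 * 0.1298 * 0.8702 = 0.2259

0.2259


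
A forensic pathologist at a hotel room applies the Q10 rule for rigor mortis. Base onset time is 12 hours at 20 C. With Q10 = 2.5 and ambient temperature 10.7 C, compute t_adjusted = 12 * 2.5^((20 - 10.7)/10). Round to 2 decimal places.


Rigor mortis time adjustment:
Exponent = (T_ref - T_actual) / 10 = (20 - 10.7) / 10 = 0.93
Q10 factor = 2.5^0.93 = 2.34468
t_adjusted = 12 * 2.34468 = 28.14 hours

28.14


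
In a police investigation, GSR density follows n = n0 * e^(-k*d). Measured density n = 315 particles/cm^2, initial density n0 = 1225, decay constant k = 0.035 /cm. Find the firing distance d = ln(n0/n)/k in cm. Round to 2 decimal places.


GSR distance calculation:
n0/n = 1225 / 315 = 3.888889
ln(n0/n) = 1.358124
d = 1.358124 / 0.035 = 38.80 cm

38.80


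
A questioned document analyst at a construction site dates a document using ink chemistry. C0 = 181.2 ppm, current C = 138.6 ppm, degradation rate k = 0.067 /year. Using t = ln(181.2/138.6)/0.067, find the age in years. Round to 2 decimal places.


Document age estimation:
C0/C = 181.2 / 138.6 = 1.307359
ln(C0/C) = 0.268009
t = 0.268009 / 0.067 = 4.00 years

4.00


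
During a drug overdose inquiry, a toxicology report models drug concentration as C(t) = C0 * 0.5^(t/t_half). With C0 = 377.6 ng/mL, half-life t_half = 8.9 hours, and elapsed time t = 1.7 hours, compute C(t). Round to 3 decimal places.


Drug concentration decay:
Number of half-lives = t / t_half = 1.7 / 8.9 = 0.191011
Decay factor = 0.5^0.191011 = 0.87599164
C(t) = 377.6 * 0.87599164 = 330.774 ng/mL

330.774


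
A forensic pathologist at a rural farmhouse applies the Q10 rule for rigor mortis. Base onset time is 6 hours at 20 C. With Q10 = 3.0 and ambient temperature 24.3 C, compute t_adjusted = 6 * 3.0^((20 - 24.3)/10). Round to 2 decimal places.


Rigor mortis time adjustment:
Exponent = (T_ref - T_actual) / 10 = (20 - 24.3) / 10 = -0.43
Q10 factor = 3.0^-0.43 = 0.6235
t_adjusted = 6 * 0.6235 = 3.74 hours

3.74


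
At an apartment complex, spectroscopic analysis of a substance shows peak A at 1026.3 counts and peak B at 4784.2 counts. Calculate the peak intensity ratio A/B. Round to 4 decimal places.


Spectral peak ratio:
Peak A = 1026.3 counts
Peak B = 4784.2 counts
Ratio = 1026.3 / 4784.2 = 0.2145

0.2145


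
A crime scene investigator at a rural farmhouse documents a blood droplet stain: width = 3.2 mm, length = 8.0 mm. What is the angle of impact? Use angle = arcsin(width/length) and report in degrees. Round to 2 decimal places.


Blood spatter impact angle calculation:
width / length = 3.2 / 8.0 = 0.4
angle = arcsin(0.4)
angle = 23.58 degrees

23.58


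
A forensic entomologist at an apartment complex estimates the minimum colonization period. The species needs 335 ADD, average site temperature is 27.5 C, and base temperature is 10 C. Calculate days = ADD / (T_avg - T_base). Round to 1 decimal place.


Insect development time:
Effective temperature = avg_temp - T_base = 27.5 - 10 = 17.5 C
Days = ADD / effective_temp = 335 / 17.5 = 19.1 days

19.1


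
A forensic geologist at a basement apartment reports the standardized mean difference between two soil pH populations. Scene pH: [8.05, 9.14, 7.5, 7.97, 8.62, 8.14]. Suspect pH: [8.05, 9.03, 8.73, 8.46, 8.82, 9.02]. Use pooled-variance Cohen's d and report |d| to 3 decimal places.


Pooled-variance Cohen's d for soil pH comparison:
Scene mean = 49.42 / 6 = 8.236667
Suspect mean = 52.11 / 6 = 8.685
Scene sample variance s_s^2 = 0.324187
Suspect sample variance s_c^2 = 0.14107
Pooled variance = ((n_s-1)*s_s^2 + (n_c-1)*s_c^2) / (n_s + n_c - 2) = 0.232628
Pooled SD = sqrt(0.232628) = 0.482315
Mean difference = -0.448333
|d| = |-0.448333| / 0.482315 = 0.930

0.930


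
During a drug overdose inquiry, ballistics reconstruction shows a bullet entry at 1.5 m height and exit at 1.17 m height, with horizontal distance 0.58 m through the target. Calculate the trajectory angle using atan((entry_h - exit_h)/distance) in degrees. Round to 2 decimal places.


Bullet trajectory angle:
Height difference = 1.5 - 1.17 = 0.33 m
angle = atan(0.33 / 0.58)
angle = atan(0.568966)
angle = 29.64 degrees

29.64


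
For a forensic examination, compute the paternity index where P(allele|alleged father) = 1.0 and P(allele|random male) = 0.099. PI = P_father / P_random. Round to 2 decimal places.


Paternity Index calculation:
PI = P(allele|father) / P(allele|random)
PI = 1.0 / 0.099
PI = 10.10

10.10


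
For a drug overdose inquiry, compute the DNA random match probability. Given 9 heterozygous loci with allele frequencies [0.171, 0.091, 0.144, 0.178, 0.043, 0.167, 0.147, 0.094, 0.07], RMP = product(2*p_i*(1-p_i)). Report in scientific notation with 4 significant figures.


Computing RMP for 9 loci:
Locus 1: 2 * 0.171 * 0.829 = 0.283518
Locus 2: 2 * 0.091 * 0.909 = 0.165438
Locus 3: 2 * 0.144 * 0.856 = 0.246528
Locus 4: 2 * 0.178 * 0.822 = 0.292632
Locus 5: 2 * 0.043 * 0.957 = 0.082302
Locus 6: 2 * 0.167 * 0.833 = 0.278222
Locus 7: 2 * 0.147 * 0.853 = 0.250782
Locus 8: 2 * 0.094 * 0.906 = 0.170328
Locus 9: 2 * 0.07 * 0.93 = 0.1302
RMP = 4.309e-07

4.309e-07


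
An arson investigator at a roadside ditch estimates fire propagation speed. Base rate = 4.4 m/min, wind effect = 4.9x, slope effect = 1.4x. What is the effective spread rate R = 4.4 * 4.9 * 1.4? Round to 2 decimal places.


Fire spread rate calculation:
R = R0 * wind_factor * slope_factor
= 4.4 * 4.9 * 1.4
= 21.56 * 1.4
= 30.18 m/min

30.18


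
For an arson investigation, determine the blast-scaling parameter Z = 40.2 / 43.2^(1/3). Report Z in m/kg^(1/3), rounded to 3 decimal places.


Scaled distance calculation:
W^(1/3) = 43.2^(1/3) = 3.508821
Z = R / W^(1/3) = 40.2 / 3.508821
Z = 11.457 m/kg^(1/3)

11.457


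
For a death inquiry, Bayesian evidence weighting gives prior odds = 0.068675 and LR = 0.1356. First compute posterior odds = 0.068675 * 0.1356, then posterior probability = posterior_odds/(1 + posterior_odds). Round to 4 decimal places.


Bayesian evidence evaluation:
Posterior odds = prior_odds * LR = 0.068675 * 0.1356 = 0.00931233
Posterior probability = posterior_odds / (1 + posterior_odds)
= 0.00931233 / (1 + 0.00931233)
= 0.00931233 / 1.00931233
= 0.0092

0.0092


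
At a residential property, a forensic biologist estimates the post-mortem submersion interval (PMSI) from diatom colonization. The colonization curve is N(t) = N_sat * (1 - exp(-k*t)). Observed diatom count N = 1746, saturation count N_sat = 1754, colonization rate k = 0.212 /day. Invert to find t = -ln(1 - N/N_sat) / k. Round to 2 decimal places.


PMSI from diatom colonization curve:
N / N_sat = 1746 / 1754 = 0.995439
1 - N/N_sat = 0.004561
ln(1 - N/N_sat) = -5.390213
t = -ln(1 - N/N_sat) / k = -(-5.390213) / 0.212 = 25.43 days

25.43


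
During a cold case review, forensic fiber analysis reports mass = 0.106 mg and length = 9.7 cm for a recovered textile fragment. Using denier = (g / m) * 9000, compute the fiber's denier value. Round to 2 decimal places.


Denier calculation:
Mass in grams = 0.106 mg / 1000 = 0.000106 g
Length in meters = 9.7 cm / 100 = 0.097 m
Linear density = mass / length = 0.000106 / 0.097 = 0.00109278 g/m
Denier = (g/m) * 9000 = 0.00109278 * 9000 = 9.84

9.84


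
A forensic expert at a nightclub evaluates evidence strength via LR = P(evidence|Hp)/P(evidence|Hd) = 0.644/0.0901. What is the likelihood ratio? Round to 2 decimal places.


Likelihood ratio calculation:
LR = P(E|Hp) / P(E|Hd)
LR = 0.644 / 0.0901
LR = 7.15

7.15


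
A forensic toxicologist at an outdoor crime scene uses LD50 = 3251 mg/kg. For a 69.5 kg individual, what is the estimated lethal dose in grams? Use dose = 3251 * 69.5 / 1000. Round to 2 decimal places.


Lethal dose calculation:
Lethal dose = LD50 * body_weight / 1000
= 3251 * 69.5 / 1000
= 225944.5 / 1000
= 225.94 g

225.94


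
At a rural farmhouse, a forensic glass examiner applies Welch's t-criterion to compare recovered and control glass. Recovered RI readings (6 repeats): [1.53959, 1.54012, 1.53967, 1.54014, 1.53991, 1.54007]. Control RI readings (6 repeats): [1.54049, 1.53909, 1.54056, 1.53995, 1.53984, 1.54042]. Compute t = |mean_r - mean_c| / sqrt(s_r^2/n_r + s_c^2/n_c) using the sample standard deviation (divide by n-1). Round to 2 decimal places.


Welch's t-criterion for glass RI comparison:
Recovered mean = sum / n_r = 9.2395 / 6 = 1.5399167
Control mean = sum / n_c = 9.24035 / 6 = 1.5400583
Recovered sample variance s_r^2 = 5.64667e-08
Control sample variance s_c^2 = 3.13177e-07
Welch SE (unpooled) = sqrt(s_r^2/n_r + s_c^2/n_c) = sqrt(9.41111e-09 + 5.21961e-08) = sqrt(6.16072e-08) = 0.000248208
|mean_r - mean_c| = 0.000141667
t = 0.000141667 / 0.000248208 = 0.57

0.57


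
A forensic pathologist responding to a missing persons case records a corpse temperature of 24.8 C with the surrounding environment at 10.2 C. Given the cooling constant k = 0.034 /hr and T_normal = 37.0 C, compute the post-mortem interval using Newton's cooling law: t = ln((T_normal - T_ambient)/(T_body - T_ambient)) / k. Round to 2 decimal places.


Using Newton's law of cooling:
t = ln((T_normal - T_ambient) / (T_body - T_ambient)) / k
T_normal - T_ambient = 26.8
T_body - T_ambient = 14.6
Ratio = 1.835616
ln(ratio) = 0.60738
t = 0.60738 / 0.034 = 17.86 hours

17.86


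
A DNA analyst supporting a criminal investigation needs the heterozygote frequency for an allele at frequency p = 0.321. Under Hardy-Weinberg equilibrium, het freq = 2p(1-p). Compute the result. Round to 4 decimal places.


Hardy-Weinberg heterozygote frequency:
q = 1 - p = 1 - 0.321 = 0.679
2pq = 2 * 0.321 * 0.679 = 0.4359

0.4359


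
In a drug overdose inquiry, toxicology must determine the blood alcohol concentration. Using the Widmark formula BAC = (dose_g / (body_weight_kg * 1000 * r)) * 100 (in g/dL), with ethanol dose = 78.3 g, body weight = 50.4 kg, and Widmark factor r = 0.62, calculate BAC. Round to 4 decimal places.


Applying the Widmark formula:
BAC = (dose_g / (body_wt * 1000 * r)) * 100
Denominator = 50.4 * 1000 * 0.62 = 31248
BAC = (78.3 / 31248) * 100
BAC = 0.2506 g/dL

0.2506


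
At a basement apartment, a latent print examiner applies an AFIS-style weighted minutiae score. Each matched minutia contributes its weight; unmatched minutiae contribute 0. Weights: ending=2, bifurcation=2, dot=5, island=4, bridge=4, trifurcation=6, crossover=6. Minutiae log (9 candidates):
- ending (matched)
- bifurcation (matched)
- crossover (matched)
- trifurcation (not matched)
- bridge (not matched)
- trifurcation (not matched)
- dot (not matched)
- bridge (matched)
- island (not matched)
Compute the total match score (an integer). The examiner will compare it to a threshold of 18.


Weighted minutiae match score:
  ending: matched, +2 (running total 2)
  bifurcation: matched, +2 (running total 4)
  crossover: matched, +6 (running total 10)
  trifurcation: not matched, +0
  bridge: not matched, +0
  trifurcation: not matched, +0
  dot: not matched, +0
  bridge: matched, +4 (running total 14)
  island: not matched, +0
Total score = 14
Threshold = 18; verdict = inconclusive

14


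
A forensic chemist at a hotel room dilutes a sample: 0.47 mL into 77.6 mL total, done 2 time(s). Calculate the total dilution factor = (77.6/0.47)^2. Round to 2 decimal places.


Dilution factor calculation:
Single dilution = V_total / V_sample = 77.6 / 0.47 ≈ 165.106383
Number of dilutions = 2
Total DF = (77.6 / 0.47)^2 (full precision, rounded at the end) = 27260.12

27260.12


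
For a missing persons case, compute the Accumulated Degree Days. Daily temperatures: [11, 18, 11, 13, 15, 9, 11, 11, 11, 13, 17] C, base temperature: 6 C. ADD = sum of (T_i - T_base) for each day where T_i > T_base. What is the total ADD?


Computing ADD day by day:
Day 1: max(0, 11 - 6) = 5
Day 2: max(0, 18 - 6) = 12
Day 3: max(0, 11 - 6) = 5
Day 4: max(0, 13 - 6) = 7
Day 5: max(0, 15 - 6) = 9
Day 6: max(0, 9 - 6) = 3
Day 7: max(0, 11 - 6) = 5
Day 8: max(0, 11 - 6) = 5
Day 9: max(0, 11 - 6) = 5
Day 10: max(0, 13 - 6) = 7
Day 11: max(0, 17 - 6) = 11
Total ADD = 74

74


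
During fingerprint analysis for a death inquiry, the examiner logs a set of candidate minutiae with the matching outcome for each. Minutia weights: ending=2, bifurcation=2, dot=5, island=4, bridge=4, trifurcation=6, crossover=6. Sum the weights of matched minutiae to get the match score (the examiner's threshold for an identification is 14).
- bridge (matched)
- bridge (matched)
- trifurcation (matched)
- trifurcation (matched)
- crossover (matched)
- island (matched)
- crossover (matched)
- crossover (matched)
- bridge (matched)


Weighted minutiae match score:
  bridge: matched, +4 (running total 4)
  bridge: matched, +4 (running total 8)
  trifurcation: matched, +6 (running total 14)
  trifurcation: matched, +6 (running total 20)
  crossover: matched, +6 (running total 26)
  island: matched, +4 (running total 30)
  crossover: matched, +6 (running total 36)
  crossover: matched, +6 (running total 42)
  bridge: matched, +4 (running total 46)
Total score = 46
Threshold = 14; verdict = identification

46


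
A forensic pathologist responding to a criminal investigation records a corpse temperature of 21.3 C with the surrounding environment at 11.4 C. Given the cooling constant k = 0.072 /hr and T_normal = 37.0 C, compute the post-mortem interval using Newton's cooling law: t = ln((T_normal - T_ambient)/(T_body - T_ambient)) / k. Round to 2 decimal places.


Using Newton's law of cooling:
t = ln((T_normal - T_ambient) / (T_body - T_ambient)) / k
T_normal - T_ambient = 25.6
T_body - T_ambient = 9.9
Ratio = 2.585859
ln(ratio) = 0.950058
t = 0.950058 / 0.072 = 13.20 hours

13.20


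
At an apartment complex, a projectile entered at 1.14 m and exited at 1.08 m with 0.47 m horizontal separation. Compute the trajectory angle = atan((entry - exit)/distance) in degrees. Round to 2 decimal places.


Bullet trajectory angle:
Height difference = 1.14 - 1.08 = 0.06 m
angle = atan(0.06 / 0.47)
angle = atan(0.12766)
angle = 7.28 degrees

7.28


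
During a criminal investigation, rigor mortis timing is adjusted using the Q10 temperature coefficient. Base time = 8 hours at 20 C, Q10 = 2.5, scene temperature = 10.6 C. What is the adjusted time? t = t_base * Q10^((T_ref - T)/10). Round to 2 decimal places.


Rigor mortis time adjustment:
Exponent = (T_ref - T_actual) / 10 = (20 - 10.6) / 10 = 0.94
Q10 factor = 2.5^0.94 = 2.36627
t_adjusted = 8 * 2.36627 = 18.93 hours

18.93


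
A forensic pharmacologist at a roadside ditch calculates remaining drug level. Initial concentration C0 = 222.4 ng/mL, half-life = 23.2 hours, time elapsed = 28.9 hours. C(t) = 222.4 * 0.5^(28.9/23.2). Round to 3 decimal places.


Drug concentration decay:
Number of half-lives = t / t_half = 28.9 / 23.2 = 1.24569
Decay factor = 0.5^1.24569 = 0.42170616
C(t) = 222.4 * 0.42170616 = 93.787 ng/mL

93.787


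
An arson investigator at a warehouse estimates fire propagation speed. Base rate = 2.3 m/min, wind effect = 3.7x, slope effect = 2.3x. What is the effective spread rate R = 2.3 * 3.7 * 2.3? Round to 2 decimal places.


Fire spread rate calculation:
R = R0 * wind_factor * slope_factor
= 2.3 * 3.7 * 2.3
= 8.51 * 2.3
= 19.57 m/min

19.57


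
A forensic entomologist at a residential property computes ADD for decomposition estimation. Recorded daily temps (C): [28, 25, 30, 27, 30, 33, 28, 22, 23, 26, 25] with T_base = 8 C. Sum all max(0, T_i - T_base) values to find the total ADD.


Computing ADD day by day:
Day 1: max(0, 28 - 8) = 20
Day 2: max(0, 25 - 8) = 17
Day 3: max(0, 30 - 8) = 22
Day 4: max(0, 27 - 8) = 19
Day 5: max(0, 30 - 8) = 22
Day 6: max(0, 33 - 8) = 25
Day 7: max(0, 28 - 8) = 20
Day 8: max(0, 22 - 8) = 14
Day 9: max(0, 23 - 8) = 15
Day 10: max(0, 26 - 8) = 18
Day 11: max(0, 25 - 8) = 17
Total ADD = 209

209


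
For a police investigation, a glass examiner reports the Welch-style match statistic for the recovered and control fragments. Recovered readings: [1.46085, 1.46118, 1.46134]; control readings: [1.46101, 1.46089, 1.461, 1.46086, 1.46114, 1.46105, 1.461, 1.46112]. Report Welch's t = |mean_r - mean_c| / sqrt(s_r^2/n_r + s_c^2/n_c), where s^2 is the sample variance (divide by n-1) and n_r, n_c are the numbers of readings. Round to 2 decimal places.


Welch's t-criterion for glass RI comparison:
Recovered mean = sum / n_r = 4.38337 / 3 = 1.4611233
Control mean = sum / n_c = 11.68807 / 8 = 1.4610087
Recovered sample variance s_r^2 = 6.24333e-08
Control sample variance s_c^2 = 9.66964e-09
Welch SE (unpooled) = sqrt(s_r^2/n_r + s_c^2/n_c) = sqrt(2.08111e-08 + 1.20871e-09) = sqrt(2.20198e-08) = 0.000148391
|mean_r - mean_c| = 0.000114583
t = 0.000114583 / 0.000148391 = 0.77

0.77


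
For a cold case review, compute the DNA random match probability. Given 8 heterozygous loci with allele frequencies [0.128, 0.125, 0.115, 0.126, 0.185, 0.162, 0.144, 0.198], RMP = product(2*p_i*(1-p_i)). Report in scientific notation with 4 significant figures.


Computing RMP for 8 loci:
Locus 1: 2 * 0.128 * 0.872 = 0.223232
Locus 2: 2 * 0.125 * 0.875 = 0.21875
Locus 3: 2 * 0.115 * 0.885 = 0.20355
Locus 4: 2 * 0.126 * 0.874 = 0.220248
Locus 5: 2 * 0.185 * 0.815 = 0.30155
Locus 6: 2 * 0.162 * 0.838 = 0.271512
Locus 7: 2 * 0.144 * 0.856 = 0.246528
Locus 8: 2 * 0.198 * 0.802 = 0.317592
RMP = 1.403e-05

1.403e-05


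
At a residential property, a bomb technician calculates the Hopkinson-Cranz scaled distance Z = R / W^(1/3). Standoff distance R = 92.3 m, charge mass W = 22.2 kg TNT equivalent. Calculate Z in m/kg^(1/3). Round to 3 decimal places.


Scaled distance calculation:
W^(1/3) = 22.2^(1/3) = 2.810505
Z = R / W^(1/3) = 92.3 / 2.810505
Z = 32.841 m/kg^(1/3)

32.841


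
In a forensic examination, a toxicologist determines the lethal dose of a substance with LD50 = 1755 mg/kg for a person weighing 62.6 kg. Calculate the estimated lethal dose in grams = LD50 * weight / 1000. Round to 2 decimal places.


Lethal dose calculation:
Lethal dose = LD50 * body_weight / 1000
= 1755 * 62.6 / 1000
= 109863 / 1000
= 109.86 g

109.86


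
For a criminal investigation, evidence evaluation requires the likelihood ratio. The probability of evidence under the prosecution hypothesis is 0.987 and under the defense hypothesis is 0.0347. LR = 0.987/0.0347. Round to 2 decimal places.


Likelihood ratio calculation:
LR = P(E|Hp) / P(E|Hd)
LR = 0.987 / 0.0347
LR = 28.44

28.44


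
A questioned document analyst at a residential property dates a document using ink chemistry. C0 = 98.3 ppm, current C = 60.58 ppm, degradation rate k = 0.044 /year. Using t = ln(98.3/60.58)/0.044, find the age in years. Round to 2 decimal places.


Document age estimation:
C0/C = 98.3 / 60.58 = 1.622648
ln(C0/C) = 0.484059
t = 0.484059 / 0.044 = 11.00 years

11.00


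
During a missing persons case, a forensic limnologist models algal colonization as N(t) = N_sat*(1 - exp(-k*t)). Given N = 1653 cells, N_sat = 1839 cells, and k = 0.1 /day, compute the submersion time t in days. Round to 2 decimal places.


PMSI from diatom colonization curve:
N / N_sat = 1653 / 1839 = 0.898858
1 - N/N_sat = 0.101142
ln(1 - N/N_sat) = -2.29123
t = -ln(1 - N/N_sat) / k = -(-2.29123) / 0.1 = 22.91 days

22.91
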